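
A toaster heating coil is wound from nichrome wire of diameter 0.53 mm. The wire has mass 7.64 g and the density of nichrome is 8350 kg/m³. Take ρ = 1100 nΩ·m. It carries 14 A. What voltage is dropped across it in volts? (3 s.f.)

289 V

ρ = 1100 nΩ·m = 1.10×10^-6 Ω·m
A = π(d/2)² = π(2.6500e-04 m)² = 2.2062e-07 m²
L = m/(density·A) = 0.00764/(8350×2.2062e-07) = 4.147 m
R = ρL/A = (1.10×10^-6)(4.147)/(2.2062e-07) = 20.68 Ω
V = IR = 14 × 20.68 = 289 V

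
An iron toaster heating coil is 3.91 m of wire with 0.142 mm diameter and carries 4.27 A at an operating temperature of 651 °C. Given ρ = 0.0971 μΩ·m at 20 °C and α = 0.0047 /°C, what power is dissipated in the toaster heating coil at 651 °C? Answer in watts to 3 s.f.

1730 W

ρ = 0.0971 μΩ·m = 9.71×10^-8 Ω·m
A = π(d/2)² = π(7.1000e-05 m)² = 1.584e-08 m²
R₍20₎ = ρL/A = (9.71×10^-8)(3.91)/(1.584e-08) = 23.97 Ω
R₍651₎ = R₍20₎(1 + αΔT) = 23.97 × (1 + 0.0047×631) = 95.07 Ω
P = I²R = (4.27)² × 95.07 = 1730 W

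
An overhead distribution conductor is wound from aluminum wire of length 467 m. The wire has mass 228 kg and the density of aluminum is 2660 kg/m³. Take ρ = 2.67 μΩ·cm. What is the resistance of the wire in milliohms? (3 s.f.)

67.9 mΩ

ρ = 2.67 μΩ·cm = 2.67×10^-8 Ω·m
A = m/(density·L) = 228/(2660×467) = 1.8354e-04 m²
R = ρL/A = (2.67×10^-8)(467)/(1.8354e-04) = 67.9 mΩ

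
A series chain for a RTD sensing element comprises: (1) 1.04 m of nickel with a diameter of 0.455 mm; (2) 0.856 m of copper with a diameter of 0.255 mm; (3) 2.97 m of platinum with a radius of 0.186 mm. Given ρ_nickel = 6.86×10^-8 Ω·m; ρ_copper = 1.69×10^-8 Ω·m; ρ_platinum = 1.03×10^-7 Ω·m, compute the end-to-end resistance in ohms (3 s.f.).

Seg 1: A = π(d/2)² = π(2.2750e-04 m)² = 1.626e-07 m²
R_1 = (6.86×10^-8)(1.04)/(1.626e-07) = 0.4388 Ω
Seg 2: A = π(d/2)² = π(1.2750e-04 m)² = 5.107e-08 m²
R_2 = (1.69×10^-8)(0.856)/(5.107e-08) = 0.2833 Ω
Seg 3: A = πr² = π(1.8600e-04 m)² = 1.087e-07 m²
R_3 = (1.03×10^-7)(2.97)/(1.087e-07) = 2.815 Ω
R_total = R_1 + R_2 + R_3 = 3.54 Ω

3.54 Ω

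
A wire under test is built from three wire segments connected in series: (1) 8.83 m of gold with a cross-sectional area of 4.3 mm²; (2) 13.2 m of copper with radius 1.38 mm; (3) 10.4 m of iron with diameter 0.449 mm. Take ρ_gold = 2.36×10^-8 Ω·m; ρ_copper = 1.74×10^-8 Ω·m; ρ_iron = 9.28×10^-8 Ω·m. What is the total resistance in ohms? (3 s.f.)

6.18 Ω

Seg 1: A = 4.3 mm² = 4.300e-06 m²
R_1 = (2.36×10^-8)(8.83)/(4.300e-06) = 0.04846 Ω
Seg 2: A = πr² = π(1.3800e-03 m)² = 5.983e-06 m²
R_2 = (1.74×10^-8)(13.2)/(5.983e-06) = 0.03839 Ω
Seg 3: A = π(d/2)² = π(2.2450e-04 m)² = 1.583e-07 m²
R_3 = (9.28×10^-8)(10.4)/(1.583e-07) = 6.095 Ω
R_total = R_1 + R_2 + R_3 = 6.18 Ω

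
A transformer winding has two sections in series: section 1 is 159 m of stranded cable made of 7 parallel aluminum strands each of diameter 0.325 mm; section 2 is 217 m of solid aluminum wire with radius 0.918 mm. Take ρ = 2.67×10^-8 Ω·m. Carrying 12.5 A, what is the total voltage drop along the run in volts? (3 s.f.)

Section 1: A_strand = π(1.6250e-04)² = 8.296e-08 m²; R₁ = ρL/(N·A_s) = (2.67×10^-8)(159)/(7×8.296e-08) = 7.311 Ω
Section 2: A = πr² = π(9.1800e-04 m)² = 2.647e-06 m²
R₂ = (2.67×10^-8)(217)/(2.647e-06) = 2.188 Ω
R = R₁ + R₂ = 9.499 Ω
V = IR = 12.5 × 9.499 = 119 V

119 V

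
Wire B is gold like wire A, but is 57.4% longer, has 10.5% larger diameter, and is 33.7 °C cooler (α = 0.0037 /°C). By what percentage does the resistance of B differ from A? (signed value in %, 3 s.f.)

12.8%

R ∝ ρL/d² with ρ ∝ (1+αΔT), so R_B/R_A = (1 + 57.4/100) × (1 + 10.5/100)⁻² × (1 − 0.0037×33.7)
= 1.574 × 0.819 × 0.8753 = 1.128
(R_B − R_A)/R_A = 1.128 − 1 = 12.8%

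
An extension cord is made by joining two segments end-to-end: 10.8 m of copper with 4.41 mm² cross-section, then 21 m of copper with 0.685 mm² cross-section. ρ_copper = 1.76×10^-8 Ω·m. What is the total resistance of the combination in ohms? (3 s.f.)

Segment 1: A = 4.41 mm² = 4.410e-06 m²
R₁ = ρL/A = (1.76×10^-8)(10.8)/(4.410e-06) = 0.0431 Ω
Segment 2: A = 0.685 mm² = 6.850e-07 m²
R₂ = (1.76×10^-8)(21)/(6.850e-07) = 0.5396 Ω
R = R₁ + R₂ = 0.583 Ω

0.583 Ω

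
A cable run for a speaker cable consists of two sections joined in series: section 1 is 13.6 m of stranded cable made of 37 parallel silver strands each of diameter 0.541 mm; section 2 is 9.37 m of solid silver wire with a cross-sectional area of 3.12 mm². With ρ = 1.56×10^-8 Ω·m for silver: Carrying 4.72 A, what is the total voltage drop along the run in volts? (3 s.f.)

0.339 V

Section 1: A_strand = π(2.7050e-04)² = 2.299e-07 m²; R₁ = ρL/(N·A_s) = (1.56×10^-8)(13.6)/(37×2.299e-07) = 0.02494 Ω
Section 2: A = 3.12 mm² = 3.120e-06 m²
R₂ = (1.56×10^-8)(9.37)/(3.120e-06) = 0.04685 Ω
R = R₁ + R₂ = 0.07179 Ω
V = IR = 4.72 × 0.07179 = 0.339 V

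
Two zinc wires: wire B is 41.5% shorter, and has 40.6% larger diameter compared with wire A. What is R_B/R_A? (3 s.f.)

0.296

R ∝ L/d², so R_B/R_A = (1 − 41.5/100) × (1 + 40.6/100)⁻²
= 0.585 × 0.5059 = 0.296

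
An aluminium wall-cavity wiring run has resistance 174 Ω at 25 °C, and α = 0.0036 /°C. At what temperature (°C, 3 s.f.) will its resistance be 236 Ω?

124 °C

R = R₀(1 + α(T − T₀)) ⇒ T = T₀ + (R/R₀ − 1)/α
T = 25 + (236/174 − 1)/0.0036 = 25 + (0.3563)/0.0036 = 124 °C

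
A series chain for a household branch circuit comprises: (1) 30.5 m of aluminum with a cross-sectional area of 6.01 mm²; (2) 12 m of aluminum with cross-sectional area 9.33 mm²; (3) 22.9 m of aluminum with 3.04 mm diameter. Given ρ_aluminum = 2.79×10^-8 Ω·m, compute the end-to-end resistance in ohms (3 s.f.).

0.265 Ω

Seg 1: A = 6.01 mm² = 6.010e-06 m²
R_1 = (2.79×10^-8)(30.5)/(6.010e-06) = 0.1416 Ω
Seg 2: A = 9.33 mm² = 9.330e-06 m²
R_2 = (2.79×10^-8)(12)/(9.330e-06) = 0.03588 Ω
Seg 3: A = π(d/2)² = π(1.5200e-03 m)² = 7.258e-06 m²
R_3 = (2.79×10^-8)(22.9)/(7.258e-06) = 0.08802 Ω
R_total = R_1 + R_2 + R_3 = 0.265 Ω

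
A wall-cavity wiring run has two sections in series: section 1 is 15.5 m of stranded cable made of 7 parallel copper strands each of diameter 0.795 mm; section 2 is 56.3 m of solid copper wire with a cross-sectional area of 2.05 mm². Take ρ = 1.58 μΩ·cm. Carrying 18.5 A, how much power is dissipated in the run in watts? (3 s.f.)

ρ = 1.58 μΩ·cm = 1.58×10^-8 Ω·m
Section 1: A_strand = π(3.9750e-04)² = 4.964e-07 m²; R₁ = ρL/(N·A_s) = (1.58×10^-8)(15.5)/(7×4.964e-07) = 0.07048 Ω
Section 2: A = 2.05 mm² = 2.050e-06 m²
R₂ = (1.58×10^-8)(56.3)/(2.050e-06) = 0.4339 Ω
R = R₁ + R₂ = 0.5044 Ω
P = I²R = (18.5)² × 0.5044 = 173 W

173 W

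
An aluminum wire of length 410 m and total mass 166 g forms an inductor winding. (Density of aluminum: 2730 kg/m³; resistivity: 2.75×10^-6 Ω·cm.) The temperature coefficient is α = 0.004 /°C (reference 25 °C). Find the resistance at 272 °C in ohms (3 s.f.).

151 Ω

ρ = 2.75×10^-6 Ω·cm = 2.75×10^-8 Ω·m
A = m/(density·L) = 0.166/(2730×410) = 1.4831e-07 m²
R = ρL/A = (2.75×10^-8)(410)/(1.4831e-07) = 76.02 Ω
R(272 °C) = 76.02 × (1 + 0.004×247) = 151 Ω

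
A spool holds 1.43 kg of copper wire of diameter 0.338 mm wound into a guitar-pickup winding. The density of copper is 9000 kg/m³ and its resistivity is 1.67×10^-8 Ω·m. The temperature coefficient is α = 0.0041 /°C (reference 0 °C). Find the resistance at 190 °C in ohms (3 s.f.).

A = π(d/2)² = π(1.6900e-04 m)² = 8.9727e-08 m²
L = m/(density·A) = 1.43/(9000×8.9727e-08) = 1771 m
R = ρL/A = (1.67×10^-8)(1771)/(8.9727e-08) = 329.6 Ω
R(190 °C) = 329.6 × (1 + 0.0041×190) = 586 Ω

586 Ω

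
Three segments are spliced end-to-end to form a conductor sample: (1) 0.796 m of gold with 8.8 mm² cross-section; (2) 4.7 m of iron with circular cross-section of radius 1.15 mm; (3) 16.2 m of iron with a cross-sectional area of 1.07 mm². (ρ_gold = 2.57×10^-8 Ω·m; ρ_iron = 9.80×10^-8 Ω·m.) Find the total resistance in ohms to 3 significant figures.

1.60 Ω

Seg 1: A = 8.8 mm² = 8.800e-06 m²
R_1 = (2.57×10^-8)(0.796)/(8.800e-06) = 0.002325 Ω
Seg 2: A = πr² = π(1.1500e-03 m)² = 4.155e-06 m²
R_2 = (9.80×10^-8)(4.7)/(4.155e-06) = 0.1109 Ω
Seg 3: A = 1.07 mm² = 1.070e-06 m²
R_3 = (9.80×10^-8)(16.2)/(1.070e-06) = 1.484 Ω
R_total = R_1 + R_2 + R_3 = 1.60 Ω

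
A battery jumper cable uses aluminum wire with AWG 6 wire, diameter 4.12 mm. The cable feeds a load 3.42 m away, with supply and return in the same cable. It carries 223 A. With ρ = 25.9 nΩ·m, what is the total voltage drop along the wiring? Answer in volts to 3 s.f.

2.96 V

ρ = 25.9 nΩ·m = 2.59×10^-8 Ω·m
A = π(4.12/2 mm)² = π(2.0600e-03 m)² = 1.333e-05 m²
Total conductor length (both ways) L = 2 × 3.42 = 6.84 m
R = ρL/A = (2.59×10^-8)(6.84)/(1.333e-05) = 0.01329 Ω
V = IR = 223 × 0.01329 = 2.96 V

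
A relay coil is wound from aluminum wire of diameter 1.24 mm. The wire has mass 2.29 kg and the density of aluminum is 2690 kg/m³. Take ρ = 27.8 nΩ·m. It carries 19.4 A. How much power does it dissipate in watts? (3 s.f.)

ρ = 27.8 nΩ·m = 2.78×10^-8 Ω·m
A = π(d/2)² = π(6.2000e-04 m)² = 1.2076e-06 m²
L = m/(density·A) = 2.29/(2690×1.2076e-06) = 704.9 m
R = ρL/A = (2.78×10^-8)(704.9)/(1.2076e-06) = 16.23 Ω
P = I²R = (19.4)² × 16.23 = 6110 W

6110 W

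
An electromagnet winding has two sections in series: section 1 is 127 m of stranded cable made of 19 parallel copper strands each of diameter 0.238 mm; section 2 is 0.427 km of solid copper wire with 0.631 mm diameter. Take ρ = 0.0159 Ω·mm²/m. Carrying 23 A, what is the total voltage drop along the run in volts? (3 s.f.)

554 V

ρ = 0.0159 Ω·mm²/m = 1.59×10^-8 Ω·m
Section 1: A_strand = π(1.1900e-04)² = 4.449e-08 m²; R₁ = ρL/(N·A_s) = (1.59×10^-8)(127)/(19×4.449e-08) = 2.389 Ω
Section 2: A = π(d/2)² = π(3.1550e-04 m)² = 3.127e-07 m²
R₂ = (1.59×10^-8)(427)/(3.127e-07) = 21.71 Ω
R = R₁ + R₂ = 24.1 Ω
V = IR = 23 × 24.1 = 554 V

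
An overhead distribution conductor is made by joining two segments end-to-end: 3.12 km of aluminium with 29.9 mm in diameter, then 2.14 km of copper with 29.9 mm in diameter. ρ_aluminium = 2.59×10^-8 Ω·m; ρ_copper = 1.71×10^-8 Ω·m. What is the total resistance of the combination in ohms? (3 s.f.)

0.167 Ω

Segment 1: A = π(d/2)² = π(1.4950e-02 m)² = 7.022e-04 m²
R₁ = ρL/A = (2.59×10^-8)(3120)/(7.022e-04) = 0.1151 Ω
R₂ = (1.71×10^-8)(2140)/(7.022e-04) = 0.05212 Ω
R = R₁ + R₂ = 0.167 Ω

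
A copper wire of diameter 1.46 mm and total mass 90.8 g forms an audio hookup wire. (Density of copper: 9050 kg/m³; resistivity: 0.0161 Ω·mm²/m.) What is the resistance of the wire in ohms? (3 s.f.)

0.0576 Ω

ρ = 0.0161 Ω·mm²/m = 1.61×10^-8 Ω·m
A = π(d/2)² = π(7.3000e-04 m)² = 1.6742e-06 m²
L = m/(density·A) = 0.0908/(9050×1.6742e-06) = 5.993 m
R = ρL/A = (1.61×10^-8)(5.993)/(1.6742e-06) = 0.0576 Ω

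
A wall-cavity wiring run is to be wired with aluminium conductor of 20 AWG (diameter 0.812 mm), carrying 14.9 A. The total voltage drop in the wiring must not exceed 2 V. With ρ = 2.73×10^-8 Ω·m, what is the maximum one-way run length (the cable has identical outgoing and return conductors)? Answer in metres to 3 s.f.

1.27 m

A = π(0.812/2 mm)² = π(4.0600e-04 m)² = 5.178e-07 m²
L_max = V_max·A/(2·ρI) = (2)(5.178e-07)/(2×2.73×10^-8×14.9) = 1.27 m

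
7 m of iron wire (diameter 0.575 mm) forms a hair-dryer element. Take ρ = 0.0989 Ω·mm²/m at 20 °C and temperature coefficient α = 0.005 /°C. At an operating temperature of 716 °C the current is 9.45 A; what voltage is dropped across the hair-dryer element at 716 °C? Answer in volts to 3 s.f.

ρ = 0.0989 Ω·mm²/m = 9.89×10^-8 Ω·m
A = π(d/2)² = π(2.8750e-04 m)² = 2.597e-07 m²
R₍20₎ = ρL/A = (9.89×10^-8)(7)/(2.597e-07) = 2.666 Ω
R₍716₎ = R₍20₎(1 + αΔT) = 2.666 × (1 + 0.005×696) = 11.94 Ω
V = IR = 9.45 × 11.94 = 113 V

113 V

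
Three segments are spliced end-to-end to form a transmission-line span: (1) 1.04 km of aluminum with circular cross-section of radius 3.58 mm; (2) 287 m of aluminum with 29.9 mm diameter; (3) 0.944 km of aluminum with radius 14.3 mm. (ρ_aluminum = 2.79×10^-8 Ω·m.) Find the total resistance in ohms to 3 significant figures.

0.773 Ω

Seg 1: A = πr² = π(3.5800e-03 m)² = 4.026e-05 m²
R_1 = (2.79×10^-8)(1040)/(4.026e-05) = 0.7206 Ω
Seg 2: A = π(d/2)² = π(1.4950e-02 m)² = 7.022e-04 m²
R_2 = (2.79×10^-8)(287)/(7.022e-04) = 0.0114 Ω
Seg 3: A = πr² = π(1.4300e-02 m)² = 6.424e-04 m²
R_3 = (2.79×10^-8)(944)/(6.424e-04) = 0.041 Ω
R_total = R_1 + R_2 + R_3 = 0.773 Ω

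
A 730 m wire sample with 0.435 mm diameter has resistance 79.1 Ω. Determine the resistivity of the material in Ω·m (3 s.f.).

1.61×10^-8 Ω·m

A = π(d/2)² = π(2.1750e-04 m)² = 1.486e-07 m²
ρ = RA/L = (79.1)(1.486e-07)/(730) = 1.61×10^-8 Ω·m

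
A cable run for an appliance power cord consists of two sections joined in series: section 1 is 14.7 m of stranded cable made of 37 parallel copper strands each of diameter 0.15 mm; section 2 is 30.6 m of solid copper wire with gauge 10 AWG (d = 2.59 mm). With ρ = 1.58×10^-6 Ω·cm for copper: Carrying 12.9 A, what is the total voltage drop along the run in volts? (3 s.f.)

ρ = 1.58×10^-6 Ω·cm = 1.58×10^-8 Ω·m
Section 1: A_strand = π(7.5000e-05)² = 1.767e-08 m²; R₁ = ρL/(N·A_s) = (1.58×10^-8)(14.7)/(37×1.767e-08) = 0.3552 Ω
Section 2: A = π(2.59/2 mm)² = π(1.2950e-03 m)² = 5.269e-06 m²
R₂ = (1.58×10^-8)(30.6)/(5.269e-06) = 0.09177 Ω
R = R₁ + R₂ = 0.447 Ω
V = IR = 12.9 × 0.447 = 5.77 V

5.77 V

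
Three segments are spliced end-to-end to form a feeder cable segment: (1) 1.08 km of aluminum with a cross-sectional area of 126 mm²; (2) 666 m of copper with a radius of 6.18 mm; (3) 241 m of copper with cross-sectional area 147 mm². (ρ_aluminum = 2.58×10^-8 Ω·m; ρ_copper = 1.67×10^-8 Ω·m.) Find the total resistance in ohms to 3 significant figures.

0.341 Ω

Seg 1: A = 126 mm² = 1.260e-04 m²
R_1 = (2.58×10^-8)(1080)/(1.260e-04) = 0.2211 Ω
Seg 2: A = πr² = π(6.1800e-03 m)² = 1.200e-04 m²
R_2 = (1.67×10^-8)(666)/(1.200e-04) = 0.0927 Ω
Seg 3: A = 147 mm² = 1.470e-04 m²
R_3 = (1.67×10^-8)(241)/(1.470e-04) = 0.02738 Ω
R_total = R_1 + R_2 + R_3 = 0.341 Ω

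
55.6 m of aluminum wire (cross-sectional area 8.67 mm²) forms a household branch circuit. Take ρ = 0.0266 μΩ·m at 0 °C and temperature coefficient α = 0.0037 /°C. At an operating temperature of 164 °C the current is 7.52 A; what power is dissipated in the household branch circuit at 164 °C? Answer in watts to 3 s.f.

ρ = 0.0266 μΩ·m = 2.66×10^-8 Ω·m
A = 8.67 mm² = 8.670e-06 m²
R₍0₎ = ρL/A = (2.66×10^-8)(55.6)/(8.670e-06) = 0.1706 Ω
R₍164₎ = R₍0₎(1 + αΔT) = 0.1706 × (1 + 0.0037×164) = 0.2741 Ω
P = I²R = (7.52)² × 0.2741 = 15.5 W

15.5 W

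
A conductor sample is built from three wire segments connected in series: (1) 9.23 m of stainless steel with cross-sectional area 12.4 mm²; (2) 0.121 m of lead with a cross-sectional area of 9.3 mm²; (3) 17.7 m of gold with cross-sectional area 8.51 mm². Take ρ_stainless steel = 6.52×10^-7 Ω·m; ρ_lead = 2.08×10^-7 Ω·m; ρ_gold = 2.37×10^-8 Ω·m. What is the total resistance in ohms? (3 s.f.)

0.537 Ω

Seg 1: A = 12.4 mm² = 1.240e-05 m²
R_1 = (6.52×10^-7)(9.23)/(1.240e-05) = 0.4853 Ω
Seg 2: A = 9.3 mm² = 9.300e-06 m²
R_2 = (2.08×10^-7)(0.121)/(9.300e-06) = 0.002706 Ω
Seg 3: A = 8.51 mm² = 8.510e-06 m²
R_3 = (2.37×10^-8)(17.7)/(8.510e-06) = 0.04929 Ω
R_total = R_1 + R_2 + R_3 = 0.537 Ω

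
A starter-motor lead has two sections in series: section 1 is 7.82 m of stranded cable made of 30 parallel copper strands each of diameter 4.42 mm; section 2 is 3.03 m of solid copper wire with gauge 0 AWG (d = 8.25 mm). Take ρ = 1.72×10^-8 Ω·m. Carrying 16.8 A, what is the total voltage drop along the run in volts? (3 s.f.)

0.0213 V

Section 1: A_strand = π(2.2100e-03)² = 1.534e-05 m²; R₁ = ρL/(N·A_s) = (1.72×10^-8)(7.82)/(30×1.534e-05) = 2.922×10^-4 Ω
Section 2: A = π(8.25/2 mm)² = π(4.1250e-03 m)² = 5.346e-05 m²
R₂ = (1.72×10^-8)(3.03)/(5.346e-05) = 9.749×10^-4 Ω
R = R₁ + R₂ = 0.001267 Ω
V = IR = 16.8 × 0.001267 = 0.0213 V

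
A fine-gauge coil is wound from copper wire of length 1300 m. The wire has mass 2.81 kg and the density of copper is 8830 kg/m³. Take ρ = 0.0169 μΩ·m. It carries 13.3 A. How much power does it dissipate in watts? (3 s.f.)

15900 W

ρ = 0.0169 μΩ·m = 1.69×10^-8 Ω·m
A = m/(density·L) = 2.81/(8830×1300) = 2.4479e-07 m²
R = ρL/A = (1.69×10^-8)(1300)/(2.4479e-07) = 89.75 Ω
P = I²R = (13.3)² × 89.75 = 15900 W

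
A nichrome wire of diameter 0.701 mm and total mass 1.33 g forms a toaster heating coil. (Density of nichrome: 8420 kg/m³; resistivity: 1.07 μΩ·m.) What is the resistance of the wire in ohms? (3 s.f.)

ρ = 1.07 μΩ·m = 1.07×10^-6 Ω·m
A = π(d/2)² = π(3.5050e-04 m)² = 3.8595e-07 m²
L = m/(density·A) = 0.00133/(8420×3.8595e-07) = 0.4093 m
R = ρL/A = (1.07×10^-6)(0.4093)/(3.8595e-07) = 1.13 Ω

1.13 Ω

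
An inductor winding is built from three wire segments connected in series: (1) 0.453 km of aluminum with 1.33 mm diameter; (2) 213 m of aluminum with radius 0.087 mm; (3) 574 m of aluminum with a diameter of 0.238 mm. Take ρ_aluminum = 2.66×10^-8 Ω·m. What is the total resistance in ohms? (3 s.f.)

Seg 1: A = π(d/2)² = π(6.6500e-04 m)² = 1.389e-06 m²
R_1 = (2.66×10^-8)(453)/(1.389e-06) = 8.673 Ω
Seg 2: A = πr² = π(8.7000e-05 m)² = 2.378e-08 m²
R_2 = (2.66×10^-8)(213)/(2.378e-08) = 238.3 Ω
Seg 3: A = π(d/2)² = π(1.1900e-04 m)² = 4.449e-08 m²
R_3 = (2.66×10^-8)(574)/(4.449e-08) = 343.2 Ω
R_total = R_1 + R_2 + R_3 = 590 Ω

590 Ω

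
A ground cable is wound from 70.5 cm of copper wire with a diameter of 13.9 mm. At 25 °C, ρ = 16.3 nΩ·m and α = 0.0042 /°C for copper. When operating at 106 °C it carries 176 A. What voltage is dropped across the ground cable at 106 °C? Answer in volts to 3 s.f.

0.0179 V

ρ = 16.3 nΩ·m = 1.63×10^-8 Ω·m
A = π(d/2)² = π(6.9500e-03 m)² = 1.517e-04 m²
R₍25₎ = ρL/A = (1.63×10^-8)(0.705)/(1.517e-04) = 7.573×10^-5 Ω
R₍106₎ = R₍25₎(1 + αΔT) = 7.573×10^-5 × (1 + 0.0042×81) = 1.015×10^-4 Ω
V = IR = 176 × 1.015×10^-4 = 0.0179 V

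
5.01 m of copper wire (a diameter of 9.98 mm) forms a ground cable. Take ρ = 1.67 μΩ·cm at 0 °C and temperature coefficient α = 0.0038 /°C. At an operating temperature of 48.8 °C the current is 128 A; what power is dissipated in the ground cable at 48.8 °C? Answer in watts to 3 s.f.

20.8 W

ρ = 1.67 μΩ·cm = 1.67×10^-8 Ω·m
A = π(d/2)² = π(4.9900e-03 m)² = 7.823e-05 m²
R₍0₎ = ρL/A = (1.67×10^-8)(5.01)/(7.823e-05) = 0.00107 Ω
R₍48.8₎ = R₍0₎(1 + αΔT) = 0.00107 × (1 + 0.0038×48.8) = 0.001268 Ω
P = I²R = (128)² × 0.001268 = 20.8 W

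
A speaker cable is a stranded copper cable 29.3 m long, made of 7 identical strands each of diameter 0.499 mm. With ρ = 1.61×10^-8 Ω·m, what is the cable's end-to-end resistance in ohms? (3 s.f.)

A_strand = π(2.4950e-04 m)² = 1.956e-07 m²
R_strand = ρL/A = (1.61×10^-8)(29.3)/(1.956e-07) = 2.412 Ω
R_total = R_strand/N = 2.412/7 = 0.345 Ω

0.345 Ω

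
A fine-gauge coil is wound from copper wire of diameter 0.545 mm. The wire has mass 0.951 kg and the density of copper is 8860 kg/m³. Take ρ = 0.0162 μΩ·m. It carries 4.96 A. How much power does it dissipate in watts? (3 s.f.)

786 W

ρ = 0.0162 μΩ·m = 1.62×10^-8 Ω·m
A = π(d/2)² = π(2.7250e-04 m)² = 2.3328e-07 m²
L = m/(density·A) = 0.951/(8860×2.3328e-07) = 460.1 m
R = ρL/A = (1.62×10^-8)(460.1)/(2.3328e-07) = 31.95 Ω
P = I²R = (4.96)² × 31.95 = 786 W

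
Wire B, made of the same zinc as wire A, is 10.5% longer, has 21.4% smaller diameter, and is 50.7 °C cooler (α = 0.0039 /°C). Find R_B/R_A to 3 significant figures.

R ∝ ρL/d² with ρ ∝ (1+αΔT), so R_B/R_A = (1 + 10.5/100) × (1 − 21.4/100)⁻² × (1 − 0.0039×50.7)
= 1.105 × 1.619 × 0.8023 = 1.43

1.43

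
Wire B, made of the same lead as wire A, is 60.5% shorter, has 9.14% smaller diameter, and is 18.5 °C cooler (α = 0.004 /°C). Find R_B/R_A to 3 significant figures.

R ∝ ρL/d² with ρ ∝ (1+αΔT), so R_B/R_A = (1 − 60.5/100) × (1 − 9.14/100)⁻² × (1 − 0.004×18.5)
= 0.395 × 1.211 × 0.926 = 0.443

0.443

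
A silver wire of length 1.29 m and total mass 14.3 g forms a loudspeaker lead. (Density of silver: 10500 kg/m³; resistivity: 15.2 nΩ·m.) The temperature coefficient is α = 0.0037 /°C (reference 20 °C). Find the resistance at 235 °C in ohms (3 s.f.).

0.0333 Ω

ρ = 15.2 nΩ·m = 1.52×10^-8 Ω·m
A = m/(density·L) = 0.0143/(10500×1.29) = 1.0557e-06 m²
R = ρL/A = (1.52×10^-8)(1.29)/(1.0557e-06) = 0.01857 Ω
R(235 °C) = 0.01857 × (1 + 0.0037×215) = 0.0333 Ω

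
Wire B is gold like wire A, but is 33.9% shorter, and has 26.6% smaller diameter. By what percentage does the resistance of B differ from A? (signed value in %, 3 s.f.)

22.7%

R ∝ L/d², so R_B/R_A = (1 − 33.9/100) × (1 − 26.6/100)⁻²
= 0.661 × 1.856 = 1.227
(R_B − R_A)/R_A = 1.227 − 1 = 22.7%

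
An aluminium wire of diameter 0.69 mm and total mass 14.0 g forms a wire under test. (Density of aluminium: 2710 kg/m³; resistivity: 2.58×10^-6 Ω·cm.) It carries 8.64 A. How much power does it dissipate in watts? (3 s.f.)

71.2 W

ρ = 2.58×10^-6 Ω·cm = 2.58×10^-8 Ω·m
A = π(d/2)² = π(3.4500e-04 m)² = 3.7393e-07 m²
L = m/(density·A) = 0.014/(2710×3.7393e-07) = 13.82 m
R = ρL/A = (2.58×10^-8)(13.82)/(3.7393e-07) = 0.9532 Ω
P = I²R = (8.64)² × 0.9532 = 71.2 W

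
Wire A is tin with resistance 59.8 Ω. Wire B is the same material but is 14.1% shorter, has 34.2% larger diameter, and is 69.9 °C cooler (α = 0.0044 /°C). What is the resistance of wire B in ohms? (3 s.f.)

19.8 Ω

R ∝ ρL/d² with ρ ∝ (1+αΔT), so R_B/R_A = (1 − 14.1/100) × (1 + 34.2/100)⁻² × (1 − 0.0044×69.9)
= 0.859 × 0.5553 × 0.6924 = 0.3303
R_B = 0.3303 × 59.8 = 19.8 Ω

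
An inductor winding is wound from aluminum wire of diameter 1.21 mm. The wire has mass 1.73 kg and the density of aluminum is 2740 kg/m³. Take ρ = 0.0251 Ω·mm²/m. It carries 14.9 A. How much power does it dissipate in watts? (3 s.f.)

2660 W

ρ = 0.0251 Ω·mm²/m = 2.51×10^-8 Ω·m
A = π(d/2)² = π(6.0500e-04 m)² = 1.1499e-06 m²
L = m/(density·A) = 1.73/(2740×1.1499e-06) = 549.1 m
R = ρL/A = (2.51×10^-8)(549.1)/(1.1499e-06) = 11.99 Ω
P = I²R = (14.9)² × 11.99 = 2660 W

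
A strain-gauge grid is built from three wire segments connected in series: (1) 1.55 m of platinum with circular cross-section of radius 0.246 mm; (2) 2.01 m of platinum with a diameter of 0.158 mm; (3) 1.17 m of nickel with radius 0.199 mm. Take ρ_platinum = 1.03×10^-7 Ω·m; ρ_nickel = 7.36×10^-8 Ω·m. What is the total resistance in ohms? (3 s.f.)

12.1 Ω

Seg 1: A = πr² = π(2.4600e-04 m)² = 1.901e-07 m²
R_1 = (1.03×10^-7)(1.55)/(1.901e-07) = 0.8397 Ω
Seg 2: A = π(d/2)² = π(7.9000e-05 m)² = 1.961e-08 m²
R_2 = (1.03×10^-7)(2.01)/(1.961e-08) = 10.56 Ω
Seg 3: A = πr² = π(1.9900e-04 m)² = 1.244e-07 m²
R_3 = (7.36×10^-8)(1.17)/(1.244e-07) = 0.6922 Ω
R_total = R_1 + R_2 + R_3 = 12.1 Ω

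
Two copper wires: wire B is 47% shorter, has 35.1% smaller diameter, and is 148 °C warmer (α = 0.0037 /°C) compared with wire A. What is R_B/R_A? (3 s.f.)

1.95

R ∝ ρL/d² with ρ ∝ (1+αΔT), so R_B/R_A = (1 − 47/100) × (1 − 35.1/100)⁻² × (1 + 0.0037×148)
= 0.53 × 2.374 × 1.548 = 1.95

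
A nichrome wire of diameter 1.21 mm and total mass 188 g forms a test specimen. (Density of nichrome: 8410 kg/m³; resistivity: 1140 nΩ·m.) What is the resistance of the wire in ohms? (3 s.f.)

ρ = 1140 nΩ·m = 1.14×10^-6 Ω·m
A = π(d/2)² = π(6.0500e-04 m)² = 1.1499e-06 m²
L = m/(density·A) = 0.188/(8410×1.1499e-06) = 19.44 m
R = ρL/A = (1.14×10^-6)(19.44)/(1.1499e-06) = 19.3 Ω

19.3 Ω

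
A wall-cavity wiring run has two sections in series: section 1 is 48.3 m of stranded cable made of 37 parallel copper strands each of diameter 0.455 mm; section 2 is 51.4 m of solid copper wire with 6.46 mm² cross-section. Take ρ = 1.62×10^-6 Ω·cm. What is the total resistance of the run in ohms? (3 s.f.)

ρ = 1.62×10^-6 Ω·cm = 1.62×10^-8 Ω·m
Section 1: A_strand = π(2.2750e-04)² = 1.626e-07 m²; R₁ = ρL/(N·A_s) = (1.62×10^-8)(48.3)/(37×1.626e-07) = 0.1301 Ω
Section 2: A = 6.46 mm² = 6.460e-06 m²
R₂ = (1.62×10^-8)(51.4)/(6.460e-06) = 0.1289 Ω
R = R₁ + R₂ = 0.259 Ω

0.259 Ω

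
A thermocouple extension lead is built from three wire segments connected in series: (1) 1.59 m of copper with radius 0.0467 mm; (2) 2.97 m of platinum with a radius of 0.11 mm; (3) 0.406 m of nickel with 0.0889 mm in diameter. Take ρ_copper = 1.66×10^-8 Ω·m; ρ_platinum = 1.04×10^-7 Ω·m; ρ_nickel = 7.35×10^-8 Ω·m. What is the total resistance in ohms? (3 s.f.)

16.8 Ω

Seg 1: A = πr² = π(4.6700e-05 m)² = 6.851e-09 m²
R_1 = (1.66×10^-8)(1.59)/(6.851e-09) = 3.852 Ω
Seg 2: A = πr² = π(1.1000e-04 m)² = 3.801e-08 m²
R_2 = (1.04×10^-7)(2.97)/(3.801e-08) = 8.126 Ω
Seg 3: A = π(d/2)² = π(4.4450e-05 m)² = 6.207e-09 m²
R_3 = (7.35×10^-8)(0.406)/(6.207e-09) = 4.808 Ω
R_total = R_1 + R_2 + R_3 = 16.8 Ω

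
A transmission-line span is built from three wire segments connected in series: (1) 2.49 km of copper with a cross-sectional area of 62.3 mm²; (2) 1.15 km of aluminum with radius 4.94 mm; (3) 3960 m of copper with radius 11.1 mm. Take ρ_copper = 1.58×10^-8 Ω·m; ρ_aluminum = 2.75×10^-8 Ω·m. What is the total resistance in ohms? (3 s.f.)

1.21 Ω

Seg 1: A = 62.3 mm² = 6.230e-05 m²
R_1 = (1.58×10^-8)(2490)/(6.230e-05) = 0.6315 Ω
Seg 2: A = πr² = π(4.9400e-03 m)² = 7.667e-05 m²
R_2 = (2.75×10^-8)(1150)/(7.667e-05) = 0.4125 Ω
Seg 3: A = πr² = π(1.1100e-02 m)² = 3.871e-04 m²
R_3 = (1.58×10^-8)(3960)/(3.871e-04) = 0.1616 Ω
R_total = R_1 + R_2 + R_3 = 1.21 Ω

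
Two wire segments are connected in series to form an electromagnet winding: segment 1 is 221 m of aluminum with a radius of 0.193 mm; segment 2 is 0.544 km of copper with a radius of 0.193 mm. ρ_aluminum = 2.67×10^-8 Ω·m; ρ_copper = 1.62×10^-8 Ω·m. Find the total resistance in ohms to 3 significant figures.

126 Ω

Segment 1: A = πr² = π(1.9300e-04 m)² = 1.170e-07 m²
R₁ = ρL/A = (2.67×10^-8)(221)/(1.170e-07) = 50.42 Ω
R₂ = (1.62×10^-8)(544)/(1.170e-07) = 75.31 Ω
R = R₁ + R₂ = 126 Ω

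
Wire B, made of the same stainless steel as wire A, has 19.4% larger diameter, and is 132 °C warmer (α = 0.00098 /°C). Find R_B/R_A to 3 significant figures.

0.792

R ∝ ρL/d² with ρ ∝ (1+αΔT), so R_B/R_A = (1 + 19.4/100)⁻² × (1 + 0.00098×132)
= 0.7014 × 1.129 = 0.792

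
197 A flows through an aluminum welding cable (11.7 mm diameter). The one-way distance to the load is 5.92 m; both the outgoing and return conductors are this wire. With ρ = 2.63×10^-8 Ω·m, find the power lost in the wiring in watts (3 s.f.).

A = π(d/2)² = π(5.8500e-03 m)² = 1.075e-04 m²
Total conductor length (both ways) L = 2 × 5.92 = 11.84 m
R = ρL/A = (2.63×10^-8)(11.84)/(1.075e-04) = 0.002896 Ω
P = I²R = (197)² × 0.002896 = 112 W

112 W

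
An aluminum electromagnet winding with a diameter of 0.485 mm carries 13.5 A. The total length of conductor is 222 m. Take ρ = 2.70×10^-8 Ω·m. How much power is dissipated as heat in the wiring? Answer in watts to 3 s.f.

5910 W

A = π(d/2)² = π(2.4250e-04 m)² = 1.847e-07 m²
R = ρL/A = (2.70×10^-8)(222)/(1.847e-07) = 32.44 Ω
P = I²R = (13.5)² × 32.44 = 5910 W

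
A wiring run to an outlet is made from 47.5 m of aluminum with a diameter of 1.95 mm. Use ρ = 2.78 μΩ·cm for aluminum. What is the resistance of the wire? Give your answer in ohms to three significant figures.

ρ = 2.78 μΩ·cm = 2.78×10^-8 Ω·m
A = π(d/2)² = π(9.7500e-04 m)² = 2.986e-06 m²
R = ρL/A = (2.78×10^-8)(47.5 m)/(2.986e-06 m²) = 0.442 Ω

0.442 Ω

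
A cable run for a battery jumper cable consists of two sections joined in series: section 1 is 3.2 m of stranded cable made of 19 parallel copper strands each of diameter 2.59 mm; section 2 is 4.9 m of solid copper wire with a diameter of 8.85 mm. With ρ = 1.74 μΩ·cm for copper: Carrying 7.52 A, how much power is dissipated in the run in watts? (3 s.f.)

ρ = 1.74 μΩ·cm = 1.74×10^-8 Ω·m
Section 1: A_strand = π(1.2950e-03)² = 5.269e-06 m²; R₁ = ρL/(N·A_s) = (1.74×10^-8)(3.2)/(19×5.269e-06) = 5.562×10^-4 Ω
Section 2: A = π(d/2)² = π(4.4250e-03 m)² = 6.151e-05 m²
R₂ = (1.74×10^-8)(4.9)/(6.151e-05) = 0.001386 Ω
R = R₁ + R₂ = 0.001942 Ω
P = I²R = (7.52)² × 0.001942 = 0.110 W

0.110 W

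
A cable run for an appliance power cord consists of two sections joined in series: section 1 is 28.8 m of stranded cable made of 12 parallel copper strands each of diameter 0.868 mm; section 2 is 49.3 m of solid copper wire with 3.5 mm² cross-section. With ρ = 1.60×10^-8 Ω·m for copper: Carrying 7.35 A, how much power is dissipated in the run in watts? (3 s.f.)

15.7 W

Section 1: A_strand = π(4.3400e-04)² = 5.917e-07 m²; R₁ = ρL/(N·A_s) = (1.60×10^-8)(28.8)/(12×5.917e-07) = 0.06489 Ω
Section 2: A = 3.5 mm² = 3.500e-06 m²
R₂ = (1.60×10^-8)(49.3)/(3.500e-06) = 0.2254 Ω
R = R₁ + R₂ = 0.2903 Ω
P = I²R = (7.35)² × 0.2903 = 15.7 W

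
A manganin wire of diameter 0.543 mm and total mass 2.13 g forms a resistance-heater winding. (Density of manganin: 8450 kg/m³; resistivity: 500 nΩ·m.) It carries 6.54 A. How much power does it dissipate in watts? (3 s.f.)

ρ = 500 nΩ·m = 5.00×10^-7 Ω·m
A = π(d/2)² = π(2.7150e-04 m)² = 2.3157e-07 m²
L = m/(density·A) = 0.00213/(8450×2.3157e-07) = 1.089 m
R = ρL/A = (5.00×10^-7)(1.089)/(2.3157e-07) = 2.35 Ω
P = I²R = (6.54)² × 2.35 = 101 W

101 W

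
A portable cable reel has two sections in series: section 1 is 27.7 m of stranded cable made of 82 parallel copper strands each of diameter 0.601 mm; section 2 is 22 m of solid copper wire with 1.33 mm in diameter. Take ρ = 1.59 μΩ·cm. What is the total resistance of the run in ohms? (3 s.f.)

ρ = 1.59 μΩ·cm = 1.59×10^-8 Ω·m
Section 1: A_strand = π(3.0050e-04)² = 2.837e-07 m²; R₁ = ρL/(N·A_s) = (1.59×10^-8)(27.7)/(82×2.837e-07) = 0.01893 Ω
Section 2: A = π(d/2)² = π(6.6500e-04 m)² = 1.389e-06 m²
R₂ = (1.59×10^-8)(22)/(1.389e-06) = 0.2518 Ω
R = R₁ + R₂ = 0.271 Ω

0.271 Ω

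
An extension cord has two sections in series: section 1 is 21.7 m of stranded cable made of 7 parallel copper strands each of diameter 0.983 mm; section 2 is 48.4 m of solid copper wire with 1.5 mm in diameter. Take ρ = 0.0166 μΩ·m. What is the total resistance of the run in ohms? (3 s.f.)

0.522 Ω

ρ = 0.0166 μΩ·m = 1.66×10^-8 Ω·m
Section 1: A_strand = π(4.9150e-04)² = 7.589e-07 m²; R₁ = ρL/(N·A_s) = (1.66×10^-8)(21.7)/(7×7.589e-07) = 0.06781 Ω
Section 2: A = π(d/2)² = π(7.5000e-04 m)² = 1.767e-06 m²
R₂ = (1.66×10^-8)(48.4)/(1.767e-06) = 0.4547 Ω
R = R₁ + R₂ = 0.522 Ω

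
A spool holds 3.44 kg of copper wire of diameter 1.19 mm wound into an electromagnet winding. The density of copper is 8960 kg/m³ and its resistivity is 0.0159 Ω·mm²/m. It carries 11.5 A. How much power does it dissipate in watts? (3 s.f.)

653 W

ρ = 0.0159 Ω·mm²/m = 1.59×10^-8 Ω·m
A = π(d/2)² = π(5.9500e-04 m)² = 1.1122e-06 m²
L = m/(density·A) = 3.44/(8960×1.1122e-06) = 345.2 m
R = ρL/A = (1.59×10^-8)(345.2)/(1.1122e-06) = 4.935 Ω
P = I²R = (11.5)² × 4.935 = 653 W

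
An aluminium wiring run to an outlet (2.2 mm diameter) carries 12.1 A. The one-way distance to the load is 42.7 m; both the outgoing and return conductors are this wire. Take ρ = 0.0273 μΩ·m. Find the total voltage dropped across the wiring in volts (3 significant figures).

7.42 V

ρ = 0.0273 μΩ·m = 2.73×10^-8 Ω·m
A = π(d/2)² = π(1.1000e-03 m)² = 3.801e-06 m²
Total conductor length (both ways) L = 2 × 42.7 = 85.4 m
R = ρL/A = (2.73×10^-8)(85.4)/(3.801e-06) = 0.6133 Ω
V = IR = 12.1 × 0.6133 = 7.42 V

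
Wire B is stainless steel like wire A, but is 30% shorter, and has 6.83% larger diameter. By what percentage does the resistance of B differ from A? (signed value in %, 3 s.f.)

R ∝ L/d², so R_B/R_A = (1 − 30/100) × (1 + 6.83/100)⁻²
= 0.7 × 0.8762 = 0.6133
(R_B − R_A)/R_A = 0.6133 − 1 = -38.7%

-38.7%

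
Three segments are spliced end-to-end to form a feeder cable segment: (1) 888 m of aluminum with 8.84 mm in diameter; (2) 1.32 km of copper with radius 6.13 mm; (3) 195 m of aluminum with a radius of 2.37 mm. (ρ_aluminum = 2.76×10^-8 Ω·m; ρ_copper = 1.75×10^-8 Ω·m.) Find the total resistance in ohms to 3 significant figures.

Seg 1: A = π(d/2)² = π(4.4200e-03 m)² = 6.138e-05 m²
R_1 = (2.76×10^-8)(888)/(6.138e-05) = 0.3993 Ω
Seg 2: A = πr² = π(6.1300e-03 m)² = 1.181e-04 m²
R_2 = (1.75×10^-8)(1320)/(1.181e-04) = 0.1957 Ω
Seg 3: A = πr² = π(2.3700e-03 m)² = 1.765e-05 m²
R_3 = (2.76×10^-8)(195)/(1.765e-05) = 0.305 Ω
R_total = R_1 + R_2 + R_3 = 0.900 Ω

0.900 Ω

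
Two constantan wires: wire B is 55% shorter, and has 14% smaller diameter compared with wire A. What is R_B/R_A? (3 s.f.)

0.608

R ∝ L/d², so R_B/R_A = (1 − 55/100) × (1 − 14/100)⁻²
= 0.45 × 1.352 = 0.608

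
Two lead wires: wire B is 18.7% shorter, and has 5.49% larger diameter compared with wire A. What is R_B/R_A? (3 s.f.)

R ∝ L/d², so R_B/R_A = (1 − 18.7/100) × (1 + 5.49/100)⁻²
= 0.813 × 0.8986 = 0.731

0.731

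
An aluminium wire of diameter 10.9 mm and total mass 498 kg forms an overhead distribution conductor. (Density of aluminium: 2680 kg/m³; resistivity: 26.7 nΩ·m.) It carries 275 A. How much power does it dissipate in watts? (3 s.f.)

ρ = 26.7 nΩ·m = 2.67×10^-8 Ω·m
A = π(d/2)² = π(5.4500e-03 m)² = 9.3313e-05 m²
L = m/(density·A) = 498/(2680×9.3313e-05) = 1991 m
R = ρL/A = (2.67×10^-8)(1991)/(9.3313e-05) = 0.5698 Ω
P = I²R = (275)² × 0.5698 = 43100 W

43100 W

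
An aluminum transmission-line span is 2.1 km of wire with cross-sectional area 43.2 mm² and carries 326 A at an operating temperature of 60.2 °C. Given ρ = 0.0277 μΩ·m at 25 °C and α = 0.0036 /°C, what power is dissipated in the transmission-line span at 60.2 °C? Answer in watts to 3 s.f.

ρ = 0.0277 μΩ·m = 2.77×10^-8 Ω·m
A = 43.2 mm² = 4.320e-05 m²
R₍25₎ = ρL/A = (2.77×10^-8)(2100)/(4.320e-05) = 1.347 Ω
R₍60.2₎ = R₍25₎(1 + αΔT) = 1.347 × (1 + 0.0036×35.2) = 1.517 Ω
P = I²R = (326)² × 1.517 = 1.61×10^5 W

1.61×10^5 W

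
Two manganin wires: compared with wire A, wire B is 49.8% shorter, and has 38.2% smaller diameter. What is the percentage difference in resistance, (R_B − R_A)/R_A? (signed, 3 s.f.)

31.4%

R ∝ L/d², so R_B/R_A = (1 − 49.8/100) × (1 − 38.2/100)⁻²
= 0.502 × 2.618 = 1.314
(R_B − R_A)/R_A = 1.314 − 1 = 31.4%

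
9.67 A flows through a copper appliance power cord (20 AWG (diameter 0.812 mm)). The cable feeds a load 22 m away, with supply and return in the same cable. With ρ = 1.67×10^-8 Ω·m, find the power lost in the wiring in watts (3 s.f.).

A = π(0.812/2 mm)² = π(4.0600e-04 m)² = 5.178e-07 m²
Total conductor length (both ways) L = 2 × 22 = 44 m
R = ρL/A = (1.67×10^-8)(44)/(5.178e-07) = 1.419 Ω
P = I²R = (9.67)² × 1.419 = 133 W

133 W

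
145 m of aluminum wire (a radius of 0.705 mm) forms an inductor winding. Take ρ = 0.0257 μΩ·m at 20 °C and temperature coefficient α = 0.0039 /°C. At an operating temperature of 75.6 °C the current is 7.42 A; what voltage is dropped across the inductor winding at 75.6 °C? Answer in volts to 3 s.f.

ρ = 0.0257 μΩ·m = 2.57×10^-8 Ω·m
A = πr² = π(7.0500e-04 m)² = 1.561e-06 m²
R₍20₎ = ρL/A = (2.57×10^-8)(145)/(1.561e-06) = 2.387 Ω
R₍75.6₎ = R₍20₎(1 + αΔT) = 2.387 × (1 + 0.0039×55.6) = 2.904 Ω
V = IR = 7.42 × 2.904 = 21.5 V

21.5 V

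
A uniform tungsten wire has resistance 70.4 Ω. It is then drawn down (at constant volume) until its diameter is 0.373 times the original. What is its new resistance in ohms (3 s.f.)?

Volume constant ⇒ L' = L/r² with r = 0.373. R' = ρL'/A' = ρ(L/r²)/(πr²d₀²/4) = R/r⁴.
R' = 51.66 × 70.4 = 3640 Ω

3640 Ω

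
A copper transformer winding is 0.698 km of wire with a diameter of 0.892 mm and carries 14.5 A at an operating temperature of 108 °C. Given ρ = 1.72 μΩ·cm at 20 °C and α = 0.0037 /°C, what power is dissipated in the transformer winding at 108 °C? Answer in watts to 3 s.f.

5350 W

ρ = 1.72 μΩ·cm = 1.72×10^-8 Ω·m
A = π(d/2)² = π(4.4600e-04 m)² = 6.249e-07 m²
R₍20₎ = ρL/A = (1.72×10^-8)(698)/(6.249e-07) = 19.21 Ω
R₍108₎ = R₍20₎(1 + αΔT) = 19.21 × (1 + 0.0037×88) = 25.47 Ω
P = I²R = (14.5)² × 25.47 = 5350 W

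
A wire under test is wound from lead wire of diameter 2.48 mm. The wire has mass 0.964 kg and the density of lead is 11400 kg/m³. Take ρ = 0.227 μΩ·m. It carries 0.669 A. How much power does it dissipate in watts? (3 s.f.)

ρ = 0.227 μΩ·m = 2.27×10^-7 Ω·m
A = π(d/2)² = π(1.2400e-03 m)² = 4.8305e-06 m²
L = m/(density·A) = 0.964/(11400×4.8305e-06) = 17.51 m
R = ρL/A = (2.27×10^-7)(17.51)/(4.8305e-06) = 0.8226 Ω
P = I²R = (0.669)² × 0.8226 = 0.368 W

0.368 W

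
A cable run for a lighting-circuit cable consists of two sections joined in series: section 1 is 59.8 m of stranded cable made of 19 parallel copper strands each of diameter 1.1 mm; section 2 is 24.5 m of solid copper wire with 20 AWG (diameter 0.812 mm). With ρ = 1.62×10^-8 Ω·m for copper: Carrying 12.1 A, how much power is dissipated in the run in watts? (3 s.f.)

Section 1: A_strand = π(5.5000e-04)² = 9.503e-07 m²; R₁ = ρL/(N·A_s) = (1.62×10^-8)(59.8)/(19×9.503e-07) = 0.05365 Ω
Section 2: A = π(0.812/2 mm)² = π(4.0600e-04 m)² = 5.178e-07 m²
R₂ = (1.62×10^-8)(24.5)/(5.178e-07) = 0.7664 Ω
R = R₁ + R₂ = 0.8201 Ω
P = I²R = (12.1)² × 0.8201 = 120 W

120 W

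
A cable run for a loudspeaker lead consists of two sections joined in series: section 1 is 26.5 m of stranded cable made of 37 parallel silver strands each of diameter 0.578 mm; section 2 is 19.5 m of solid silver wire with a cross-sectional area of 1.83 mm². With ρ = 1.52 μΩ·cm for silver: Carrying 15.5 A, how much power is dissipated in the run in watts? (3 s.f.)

48.9 W

ρ = 1.52 μΩ·cm = 1.52×10^-8 Ω·m
Section 1: A_strand = π(2.8900e-04)² = 2.624e-07 m²; R₁ = ρL/(N·A_s) = (1.52×10^-8)(26.5)/(37×2.624e-07) = 0.04149 Ω
Section 2: A = 1.83 mm² = 1.830e-06 m²
R₂ = (1.52×10^-8)(19.5)/(1.830e-06) = 0.162 Ω
R = R₁ + R₂ = 0.2035 Ω
P = I²R = (15.5)² × 0.2035 = 48.9 W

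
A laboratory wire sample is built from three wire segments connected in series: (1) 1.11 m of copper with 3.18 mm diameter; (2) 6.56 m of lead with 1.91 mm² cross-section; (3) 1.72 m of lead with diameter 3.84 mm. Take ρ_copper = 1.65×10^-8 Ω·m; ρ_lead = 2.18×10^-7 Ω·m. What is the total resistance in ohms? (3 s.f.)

Seg 1: A = π(d/2)² = π(1.5900e-03 m)² = 7.942e-06 m²
R_1 = (1.65×10^-8)(1.11)/(7.942e-06) = 0.002306 Ω
Seg 2: A = 1.91 mm² = 1.910e-06 m²
R_2 = (2.18×10^-7)(6.56)/(1.910e-06) = 0.7487 Ω
Seg 3: A = π(d/2)² = π(1.9200e-03 m)² = 1.158e-05 m²
R_3 = (2.18×10^-7)(1.72)/(1.158e-05) = 0.03238 Ω
R_total = R_1 + R_2 + R_3 = 0.783 Ω

0.783 Ω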